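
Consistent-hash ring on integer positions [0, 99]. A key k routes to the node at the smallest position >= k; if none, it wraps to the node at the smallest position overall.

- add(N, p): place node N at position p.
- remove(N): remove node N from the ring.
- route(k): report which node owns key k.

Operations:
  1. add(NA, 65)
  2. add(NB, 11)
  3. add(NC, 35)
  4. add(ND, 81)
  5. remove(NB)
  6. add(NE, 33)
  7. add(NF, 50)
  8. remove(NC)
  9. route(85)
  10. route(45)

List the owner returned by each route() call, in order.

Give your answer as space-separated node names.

Answer: NE NF

Derivation:
Op 1: add NA@65 -> ring=[65:NA]
Op 2: add NB@11 -> ring=[11:NB,65:NA]
Op 3: add NC@35 -> ring=[11:NB,35:NC,65:NA]
Op 4: add ND@81 -> ring=[11:NB,35:NC,65:NA,81:ND]
Op 5: remove NB -> ring=[35:NC,65:NA,81:ND]
Op 6: add NE@33 -> ring=[33:NE,35:NC,65:NA,81:ND]
Op 7: add NF@50 -> ring=[33:NE,35:NC,50:NF,65:NA,81:ND]
Op 8: remove NC -> ring=[33:NE,50:NF,65:NA,81:ND]
Op 9: route key 85: none >= 85, wrap to smallest pos 33 -> NE
Op 10: route key 45: smallest pos >= 45 is 50 -> NF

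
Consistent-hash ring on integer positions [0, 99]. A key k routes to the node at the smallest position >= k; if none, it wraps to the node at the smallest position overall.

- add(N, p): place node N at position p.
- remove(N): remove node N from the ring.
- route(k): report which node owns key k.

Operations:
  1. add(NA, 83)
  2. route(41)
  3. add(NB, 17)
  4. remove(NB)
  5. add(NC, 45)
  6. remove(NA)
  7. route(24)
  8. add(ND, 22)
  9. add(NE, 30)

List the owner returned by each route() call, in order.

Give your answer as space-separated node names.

Answer: NA NC

Derivation:
Op 1: add NA@83 -> ring=[83:NA]
Op 2: route key 41: smallest pos >= 41 is 83 -> NA
Op 3: add NB@17 -> ring=[17:NB,83:NA]
Op 4: remove NB -> ring=[83:NA]
Op 5: add NC@45 -> ring=[45:NC,83:NA]
Op 6: remove NA -> ring=[45:NC]
Op 7: route key 24: smallest pos >= 24 is 45 -> NC
Op 8: add ND@22 -> ring=[22:ND,45:NC]
Op 9: add NE@30 -> ring=[22:ND,30:NE,45:NC]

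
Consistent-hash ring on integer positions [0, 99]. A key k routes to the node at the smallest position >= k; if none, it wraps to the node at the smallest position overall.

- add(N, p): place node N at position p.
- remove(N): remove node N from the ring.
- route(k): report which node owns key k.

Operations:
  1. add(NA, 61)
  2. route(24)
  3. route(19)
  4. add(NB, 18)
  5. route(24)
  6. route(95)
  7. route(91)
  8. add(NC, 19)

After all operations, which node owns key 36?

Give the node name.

Op 1: add NA@61 -> ring=[61:NA]
Op 2: route key 24: smallest pos >= 24 is 61 -> NA
Op 3: route key 19: smallest pos >= 19 is 61 -> NA
Op 4: add NB@18 -> ring=[18:NB,61:NA]
Op 5: route key 24: smallest pos >= 24 is 61 -> NA
Op 6: route key 95: none >= 95, wrap to smallest pos 18 -> NB
Op 7: route key 91: none >= 91, wrap to smallest pos 18 -> NB
Op 8: add NC@19 -> ring=[18:NB,19:NC,61:NA]
Final route key 36: smallest pos >= 36 is 61 -> NA

Answer: NA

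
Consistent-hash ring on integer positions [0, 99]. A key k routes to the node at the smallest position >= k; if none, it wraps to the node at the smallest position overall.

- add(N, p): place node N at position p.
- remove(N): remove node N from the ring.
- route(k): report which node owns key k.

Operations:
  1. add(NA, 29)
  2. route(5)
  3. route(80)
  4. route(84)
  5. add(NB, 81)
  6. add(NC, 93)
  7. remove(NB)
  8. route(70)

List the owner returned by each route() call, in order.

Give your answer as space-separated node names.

Op 1: add NA@29 -> ring=[29:NA]
Op 2: route key 5: smallest pos >= 5 is 29 -> NA
Op 3: route key 80: none >= 80, wrap to smallest pos 29 -> NA
Op 4: route key 84: none >= 84, wrap to smallest pos 29 -> NA
Op 5: add NB@81 -> ring=[29:NA,81:NB]
Op 6: add NC@93 -> ring=[29:NA,81:NB,93:NC]
Op 7: remove NB -> ring=[29:NA,93:NC]
Op 8: route key 70: smallest pos >= 70 is 93 -> NC

Answer: NA NA NA NC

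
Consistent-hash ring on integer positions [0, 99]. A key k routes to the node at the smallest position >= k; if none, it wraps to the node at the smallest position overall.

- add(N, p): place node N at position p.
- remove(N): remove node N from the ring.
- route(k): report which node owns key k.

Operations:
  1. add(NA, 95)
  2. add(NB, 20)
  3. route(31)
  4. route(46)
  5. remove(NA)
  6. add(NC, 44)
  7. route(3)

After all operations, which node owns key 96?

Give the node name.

Op 1: add NA@95 -> ring=[95:NA]
Op 2: add NB@20 -> ring=[20:NB,95:NA]
Op 3: route key 31: smallest pos >= 31 is 95 -> NA
Op 4: route key 46: smallest pos >= 46 is 95 -> NA
Op 5: remove NA -> ring=[20:NB]
Op 6: add NC@44 -> ring=[20:NB,44:NC]
Op 7: route key 3: smallest pos >= 3 is 20 -> NB
Final route key 96: none >= 96, wrap to smallest pos 20 -> NB

Answer: NB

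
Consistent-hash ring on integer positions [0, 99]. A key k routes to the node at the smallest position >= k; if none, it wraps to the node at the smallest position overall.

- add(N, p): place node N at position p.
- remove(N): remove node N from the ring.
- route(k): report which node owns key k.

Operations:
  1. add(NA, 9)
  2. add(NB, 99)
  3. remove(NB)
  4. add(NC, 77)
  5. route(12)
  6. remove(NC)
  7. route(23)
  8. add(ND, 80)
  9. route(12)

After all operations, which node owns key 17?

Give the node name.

Answer: ND

Derivation:
Op 1: add NA@9 -> ring=[9:NA]
Op 2: add NB@99 -> ring=[9:NA,99:NB]
Op 3: remove NB -> ring=[9:NA]
Op 4: add NC@77 -> ring=[9:NA,77:NC]
Op 5: route key 12: smallest pos >= 12 is 77 -> NC
Op 6: remove NC -> ring=[9:NA]
Op 7: route key 23: none >= 23, wrap to smallest pos 9 -> NA
Op 8: add ND@80 -> ring=[9:NA,80:ND]
Op 9: route key 12: smallest pos >= 12 is 80 -> ND
Final route key 17: smallest pos >= 17 is 80 -> ND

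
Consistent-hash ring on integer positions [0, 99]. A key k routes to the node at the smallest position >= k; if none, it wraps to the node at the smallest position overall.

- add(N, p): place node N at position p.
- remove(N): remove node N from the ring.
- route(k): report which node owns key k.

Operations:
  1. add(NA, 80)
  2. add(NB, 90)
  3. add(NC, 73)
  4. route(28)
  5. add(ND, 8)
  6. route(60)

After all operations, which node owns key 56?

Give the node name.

Answer: NC

Derivation:
Op 1: add NA@80 -> ring=[80:NA]
Op 2: add NB@90 -> ring=[80:NA,90:NB]
Op 3: add NC@73 -> ring=[73:NC,80:NA,90:NB]
Op 4: route key 28: smallest pos >= 28 is 73 -> NC
Op 5: add ND@8 -> ring=[8:ND,73:NC,80:NA,90:NB]
Op 6: route key 60: smallest pos >= 60 is 73 -> NC
Final route key 56: smallest pos >= 56 is 73 -> NC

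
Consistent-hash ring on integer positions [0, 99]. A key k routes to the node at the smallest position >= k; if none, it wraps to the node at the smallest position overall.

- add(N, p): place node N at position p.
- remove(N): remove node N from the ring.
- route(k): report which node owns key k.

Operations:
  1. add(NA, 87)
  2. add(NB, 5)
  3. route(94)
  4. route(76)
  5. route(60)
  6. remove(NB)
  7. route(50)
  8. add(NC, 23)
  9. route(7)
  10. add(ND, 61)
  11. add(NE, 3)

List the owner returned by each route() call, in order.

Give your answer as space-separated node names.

Op 1: add NA@87 -> ring=[87:NA]
Op 2: add NB@5 -> ring=[5:NB,87:NA]
Op 3: route key 94: none >= 94, wrap to smallest pos 5 -> NB
Op 4: route key 76: smallest pos >= 76 is 87 -> NA
Op 5: route key 60: smallest pos >= 60 is 87 -> NA
Op 6: remove NB -> ring=[87:NA]
Op 7: route key 50: smallest pos >= 50 is 87 -> NA
Op 8: add NC@23 -> ring=[23:NC,87:NA]
Op 9: route key 7: smallest pos >= 7 is 23 -> NC
Op 10: add ND@61 -> ring=[23:NC,61:ND,87:NA]
Op 11: add NE@3 -> ring=[3:NE,23:NC,61:ND,87:NA]

Answer: NB NA NA NA NC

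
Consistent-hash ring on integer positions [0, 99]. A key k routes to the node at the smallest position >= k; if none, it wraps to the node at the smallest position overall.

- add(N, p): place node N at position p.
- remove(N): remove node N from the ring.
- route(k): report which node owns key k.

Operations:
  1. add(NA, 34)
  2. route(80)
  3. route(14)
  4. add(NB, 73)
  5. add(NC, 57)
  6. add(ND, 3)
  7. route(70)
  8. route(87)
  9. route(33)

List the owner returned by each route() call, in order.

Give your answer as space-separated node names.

Op 1: add NA@34 -> ring=[34:NA]
Op 2: route key 80: none >= 80, wrap to smallest pos 34 -> NA
Op 3: route key 14: smallest pos >= 14 is 34 -> NA
Op 4: add NB@73 -> ring=[34:NA,73:NB]
Op 5: add NC@57 -> ring=[34:NA,57:NC,73:NB]
Op 6: add ND@3 -> ring=[3:ND,34:NA,57:NC,73:NB]
Op 7: route key 70: smallest pos >= 70 is 73 -> NB
Op 8: route key 87: none >= 87, wrap to smallest pos 3 -> ND
Op 9: route key 33: smallest pos >= 33 is 34 -> NA

Answer: NA NA NB ND NA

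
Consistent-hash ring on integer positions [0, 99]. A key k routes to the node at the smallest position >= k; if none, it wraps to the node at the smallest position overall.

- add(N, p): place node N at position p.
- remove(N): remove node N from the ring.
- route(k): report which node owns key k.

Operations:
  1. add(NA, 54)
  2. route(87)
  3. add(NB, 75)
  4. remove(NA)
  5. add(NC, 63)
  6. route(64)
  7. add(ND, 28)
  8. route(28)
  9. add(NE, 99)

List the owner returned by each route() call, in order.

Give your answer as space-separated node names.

Answer: NA NB ND

Derivation:
Op 1: add NA@54 -> ring=[54:NA]
Op 2: route key 87: none >= 87, wrap to smallest pos 54 -> NA
Op 3: add NB@75 -> ring=[54:NA,75:NB]
Op 4: remove NA -> ring=[75:NB]
Op 5: add NC@63 -> ring=[63:NC,75:NB]
Op 6: route key 64: smallest pos >= 64 is 75 -> NB
Op 7: add ND@28 -> ring=[28:ND,63:NC,75:NB]
Op 8: route key 28: smallest pos >= 28 is 28 -> ND
Op 9: add NE@99 -> ring=[28:ND,63:NC,75:NB,99:NE]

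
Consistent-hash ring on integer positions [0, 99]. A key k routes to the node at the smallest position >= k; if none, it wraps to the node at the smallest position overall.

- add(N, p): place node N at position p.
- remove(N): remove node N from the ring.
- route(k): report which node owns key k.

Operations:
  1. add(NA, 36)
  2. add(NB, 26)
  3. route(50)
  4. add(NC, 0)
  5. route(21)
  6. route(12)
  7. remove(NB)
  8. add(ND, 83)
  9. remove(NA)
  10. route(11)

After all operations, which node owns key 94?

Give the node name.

Answer: NC

Derivation:
Op 1: add NA@36 -> ring=[36:NA]
Op 2: add NB@26 -> ring=[26:NB,36:NA]
Op 3: route key 50: none >= 50, wrap to smallest pos 26 -> NB
Op 4: add NC@0 -> ring=[0:NC,26:NB,36:NA]
Op 5: route key 21: smallest pos >= 21 is 26 -> NB
Op 6: route key 12: smallest pos >= 12 is 26 -> NB
Op 7: remove NB -> ring=[0:NC,36:NA]
Op 8: add ND@83 -> ring=[0:NC,36:NA,83:ND]
Op 9: remove NA -> ring=[0:NC,83:ND]
Op 10: route key 11: smallest pos >= 11 is 83 -> ND
Final route key 94: none >= 94, wrap to smallest pos 0 -> NC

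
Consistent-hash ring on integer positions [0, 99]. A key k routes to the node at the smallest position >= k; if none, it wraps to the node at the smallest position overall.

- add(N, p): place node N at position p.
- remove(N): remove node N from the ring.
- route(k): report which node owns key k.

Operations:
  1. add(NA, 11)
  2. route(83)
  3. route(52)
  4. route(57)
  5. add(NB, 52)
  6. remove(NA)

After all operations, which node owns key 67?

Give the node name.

Op 1: add NA@11 -> ring=[11:NA]
Op 2: route key 83: none >= 83, wrap to smallest pos 11 -> NA
Op 3: route key 52: none >= 52, wrap to smallest pos 11 -> NA
Op 4: route key 57: none >= 57, wrap to smallest pos 11 -> NA
Op 5: add NB@52 -> ring=[11:NA,52:NB]
Op 6: remove NA -> ring=[52:NB]
Final route key 67: none >= 67, wrap to smallest pos 52 -> NB

Answer: NB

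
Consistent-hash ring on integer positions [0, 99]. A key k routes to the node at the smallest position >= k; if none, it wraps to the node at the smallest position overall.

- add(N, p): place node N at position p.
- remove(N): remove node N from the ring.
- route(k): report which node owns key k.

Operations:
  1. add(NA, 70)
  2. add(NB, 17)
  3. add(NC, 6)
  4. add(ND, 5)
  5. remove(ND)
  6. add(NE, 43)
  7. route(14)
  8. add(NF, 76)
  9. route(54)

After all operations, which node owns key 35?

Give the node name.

Answer: NE

Derivation:
Op 1: add NA@70 -> ring=[70:NA]
Op 2: add NB@17 -> ring=[17:NB,70:NA]
Op 3: add NC@6 -> ring=[6:NC,17:NB,70:NA]
Op 4: add ND@5 -> ring=[5:ND,6:NC,17:NB,70:NA]
Op 5: remove ND -> ring=[6:NC,17:NB,70:NA]
Op 6: add NE@43 -> ring=[6:NC,17:NB,43:NE,70:NA]
Op 7: route key 14: smallest pos >= 14 is 17 -> NB
Op 8: add NF@76 -> ring=[6:NC,17:NB,43:NE,70:NA,76:NF]
Op 9: route key 54: smallest pos >= 54 is 70 -> NA
Final route key 35: smallest pos >= 35 is 43 -> NE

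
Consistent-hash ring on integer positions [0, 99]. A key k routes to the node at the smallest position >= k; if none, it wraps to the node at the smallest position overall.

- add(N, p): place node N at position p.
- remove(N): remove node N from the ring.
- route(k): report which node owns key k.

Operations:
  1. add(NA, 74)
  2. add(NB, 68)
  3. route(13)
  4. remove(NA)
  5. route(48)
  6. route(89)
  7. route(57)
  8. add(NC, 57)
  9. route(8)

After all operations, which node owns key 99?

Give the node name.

Op 1: add NA@74 -> ring=[74:NA]
Op 2: add NB@68 -> ring=[68:NB,74:NA]
Op 3: route key 13: smallest pos >= 13 is 68 -> NB
Op 4: remove NA -> ring=[68:NB]
Op 5: route key 48: smallest pos >= 48 is 68 -> NB
Op 6: route key 89: none >= 89, wrap to smallest pos 68 -> NB
Op 7: route key 57: smallest pos >= 57 is 68 -> NB
Op 8: add NC@57 -> ring=[57:NC,68:NB]
Op 9: route key 8: smallest pos >= 8 is 57 -> NC
Final route key 99: none >= 99, wrap to smallest pos 57 -> NC

Answer: NC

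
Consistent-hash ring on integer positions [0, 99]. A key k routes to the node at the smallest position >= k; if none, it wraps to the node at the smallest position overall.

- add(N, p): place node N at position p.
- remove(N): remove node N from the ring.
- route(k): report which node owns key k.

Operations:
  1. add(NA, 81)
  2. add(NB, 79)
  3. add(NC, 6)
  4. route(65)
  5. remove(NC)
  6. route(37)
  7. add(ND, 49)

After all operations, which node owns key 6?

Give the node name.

Op 1: add NA@81 -> ring=[81:NA]
Op 2: add NB@79 -> ring=[79:NB,81:NA]
Op 3: add NC@6 -> ring=[6:NC,79:NB,81:NA]
Op 4: route key 65: smallest pos >= 65 is 79 -> NB
Op 5: remove NC -> ring=[79:NB,81:NA]
Op 6: route key 37: smallest pos >= 37 is 79 -> NB
Op 7: add ND@49 -> ring=[49:ND,79:NB,81:NA]
Final route key 6: smallest pos >= 6 is 49 -> ND

Answer: ND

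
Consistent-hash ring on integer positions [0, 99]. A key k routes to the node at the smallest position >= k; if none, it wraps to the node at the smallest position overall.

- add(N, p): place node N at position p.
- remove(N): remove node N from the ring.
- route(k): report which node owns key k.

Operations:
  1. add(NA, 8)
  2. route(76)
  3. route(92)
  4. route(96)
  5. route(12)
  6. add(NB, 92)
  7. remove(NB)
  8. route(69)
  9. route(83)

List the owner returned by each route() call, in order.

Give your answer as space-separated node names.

Answer: NA NA NA NA NA NA

Derivation:
Op 1: add NA@8 -> ring=[8:NA]
Op 2: route key 76: none >= 76, wrap to smallest pos 8 -> NA
Op 3: route key 92: none >= 92, wrap to smallest pos 8 -> NA
Op 4: route key 96: none >= 96, wrap to smallest pos 8 -> NA
Op 5: route key 12: none >= 12, wrap to smallest pos 8 -> NA
Op 6: add NB@92 -> ring=[8:NA,92:NB]
Op 7: remove NB -> ring=[8:NA]
Op 8: route key 69: none >= 69, wrap to smallest pos 8 -> NA
Op 9: route key 83: none >= 83, wrap to smallest pos 8 -> NA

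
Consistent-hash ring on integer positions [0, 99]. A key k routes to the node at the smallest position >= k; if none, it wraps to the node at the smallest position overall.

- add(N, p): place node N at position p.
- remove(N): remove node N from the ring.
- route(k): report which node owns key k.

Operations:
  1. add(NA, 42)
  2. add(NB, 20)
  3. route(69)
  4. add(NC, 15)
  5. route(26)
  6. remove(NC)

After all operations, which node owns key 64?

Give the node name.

Answer: NB

Derivation:
Op 1: add NA@42 -> ring=[42:NA]
Op 2: add NB@20 -> ring=[20:NB,42:NA]
Op 3: route key 69: none >= 69, wrap to smallest pos 20 -> NB
Op 4: add NC@15 -> ring=[15:NC,20:NB,42:NA]
Op 5: route key 26: smallest pos >= 26 is 42 -> NA
Op 6: remove NC -> ring=[20:NB,42:NA]
Final route key 64: none >= 64, wrap to smallest pos 20 -> NB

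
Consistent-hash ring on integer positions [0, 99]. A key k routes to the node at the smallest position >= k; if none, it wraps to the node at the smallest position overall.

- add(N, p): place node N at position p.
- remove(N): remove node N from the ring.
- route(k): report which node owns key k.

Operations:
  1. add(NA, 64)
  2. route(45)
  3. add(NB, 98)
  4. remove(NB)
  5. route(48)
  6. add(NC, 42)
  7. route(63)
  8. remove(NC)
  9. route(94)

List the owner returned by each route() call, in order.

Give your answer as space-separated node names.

Op 1: add NA@64 -> ring=[64:NA]
Op 2: route key 45: smallest pos >= 45 is 64 -> NA
Op 3: add NB@98 -> ring=[64:NA,98:NB]
Op 4: remove NB -> ring=[64:NA]
Op 5: route key 48: smallest pos >= 48 is 64 -> NA
Op 6: add NC@42 -> ring=[42:NC,64:NA]
Op 7: route key 63: smallest pos >= 63 is 64 -> NA
Op 8: remove NC -> ring=[64:NA]
Op 9: route key 94: none >= 94, wrap to smallest pos 64 -> NA

Answer: NA NA NA NA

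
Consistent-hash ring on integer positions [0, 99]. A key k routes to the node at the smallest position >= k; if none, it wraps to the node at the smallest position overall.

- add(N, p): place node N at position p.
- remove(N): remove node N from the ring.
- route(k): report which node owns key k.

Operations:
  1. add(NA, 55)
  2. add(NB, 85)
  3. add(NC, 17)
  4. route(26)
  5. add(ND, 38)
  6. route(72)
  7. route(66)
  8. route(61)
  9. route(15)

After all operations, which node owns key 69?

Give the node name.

Op 1: add NA@55 -> ring=[55:NA]
Op 2: add NB@85 -> ring=[55:NA,85:NB]
Op 3: add NC@17 -> ring=[17:NC,55:NA,85:NB]
Op 4: route key 26: smallest pos >= 26 is 55 -> NA
Op 5: add ND@38 -> ring=[17:NC,38:ND,55:NA,85:NB]
Op 6: route key 72: smallest pos >= 72 is 85 -> NB
Op 7: route key 66: smallest pos >= 66 is 85 -> NB
Op 8: route key 61: smallest pos >= 61 is 85 -> NB
Op 9: route key 15: smallest pos >= 15 is 17 -> NC
Final route key 69: smallest pos >= 69 is 85 -> NB

Answer: NB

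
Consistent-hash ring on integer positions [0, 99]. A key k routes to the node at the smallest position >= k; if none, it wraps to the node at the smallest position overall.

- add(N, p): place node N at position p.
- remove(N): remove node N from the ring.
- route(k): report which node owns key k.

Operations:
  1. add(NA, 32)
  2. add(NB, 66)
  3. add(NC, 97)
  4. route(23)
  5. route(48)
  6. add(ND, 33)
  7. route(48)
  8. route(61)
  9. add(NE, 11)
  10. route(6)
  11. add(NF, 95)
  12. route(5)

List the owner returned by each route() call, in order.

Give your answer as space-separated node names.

Answer: NA NB NB NB NE NE

Derivation:
Op 1: add NA@32 -> ring=[32:NA]
Op 2: add NB@66 -> ring=[32:NA,66:NB]
Op 3: add NC@97 -> ring=[32:NA,66:NB,97:NC]
Op 4: route key 23: smallest pos >= 23 is 32 -> NA
Op 5: route key 48: smallest pos >= 48 is 66 -> NB
Op 6: add ND@33 -> ring=[32:NA,33:ND,66:NB,97:NC]
Op 7: route key 48: smallest pos >= 48 is 66 -> NB
Op 8: route key 61: smallest pos >= 61 is 66 -> NB
Op 9: add NE@11 -> ring=[11:NE,32:NA,33:ND,66:NB,97:NC]
Op 10: route key 6: smallest pos >= 6 is 11 -> NE
Op 11: add NF@95 -> ring=[11:NE,32:NA,33:ND,66:NB,95:NF,97:NC]
Op 12: route key 5: smallest pos >= 5 is 11 -> NE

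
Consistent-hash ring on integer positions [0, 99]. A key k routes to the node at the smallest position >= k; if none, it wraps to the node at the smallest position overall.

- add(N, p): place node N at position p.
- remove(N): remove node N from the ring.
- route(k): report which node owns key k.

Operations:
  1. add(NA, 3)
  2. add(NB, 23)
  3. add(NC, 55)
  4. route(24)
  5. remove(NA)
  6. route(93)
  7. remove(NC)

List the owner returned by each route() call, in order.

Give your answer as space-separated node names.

Answer: NC NB

Derivation:
Op 1: add NA@3 -> ring=[3:NA]
Op 2: add NB@23 -> ring=[3:NA,23:NB]
Op 3: add NC@55 -> ring=[3:NA,23:NB,55:NC]
Op 4: route key 24: smallest pos >= 24 is 55 -> NC
Op 5: remove NA -> ring=[23:NB,55:NC]
Op 6: route key 93: none >= 93, wrap to smallest pos 23 -> NB
Op 7: remove NC -> ring=[23:NB]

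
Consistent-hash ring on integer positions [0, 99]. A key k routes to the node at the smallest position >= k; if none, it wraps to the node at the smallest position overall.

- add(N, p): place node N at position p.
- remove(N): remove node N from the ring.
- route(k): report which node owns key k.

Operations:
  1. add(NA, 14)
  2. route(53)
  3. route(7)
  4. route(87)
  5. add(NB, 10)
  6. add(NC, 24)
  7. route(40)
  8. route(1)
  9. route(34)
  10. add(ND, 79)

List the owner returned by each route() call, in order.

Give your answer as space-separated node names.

Answer: NA NA NA NB NB NB

Derivation:
Op 1: add NA@14 -> ring=[14:NA]
Op 2: route key 53: none >= 53, wrap to smallest pos 14 -> NA
Op 3: route key 7: smallest pos >= 7 is 14 -> NA
Op 4: route key 87: none >= 87, wrap to smallest pos 14 -> NA
Op 5: add NB@10 -> ring=[10:NB,14:NA]
Op 6: add NC@24 -> ring=[10:NB,14:NA,24:NC]
Op 7: route key 40: none >= 40, wrap to smallest pos 10 -> NB
Op 8: route key 1: smallest pos >= 1 is 10 -> NB
Op 9: route key 34: none >= 34, wrap to smallest pos 10 -> NB
Op 10: add ND@79 -> ring=[10:NB,14:NA,24:NC,79:ND]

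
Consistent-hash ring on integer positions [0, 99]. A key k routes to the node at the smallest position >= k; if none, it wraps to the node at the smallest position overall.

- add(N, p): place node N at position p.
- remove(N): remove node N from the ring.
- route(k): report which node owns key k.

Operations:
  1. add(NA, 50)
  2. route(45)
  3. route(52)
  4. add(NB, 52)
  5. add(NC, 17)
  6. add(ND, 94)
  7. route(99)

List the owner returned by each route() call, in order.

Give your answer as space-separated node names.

Answer: NA NA NC

Derivation:
Op 1: add NA@50 -> ring=[50:NA]
Op 2: route key 45: smallest pos >= 45 is 50 -> NA
Op 3: route key 52: none >= 52, wrap to smallest pos 50 -> NA
Op 4: add NB@52 -> ring=[50:NA,52:NB]
Op 5: add NC@17 -> ring=[17:NC,50:NA,52:NB]
Op 6: add ND@94 -> ring=[17:NC,50:NA,52:NB,94:ND]
Op 7: route key 99: none >= 99, wrap to smallest pos 17 -> NC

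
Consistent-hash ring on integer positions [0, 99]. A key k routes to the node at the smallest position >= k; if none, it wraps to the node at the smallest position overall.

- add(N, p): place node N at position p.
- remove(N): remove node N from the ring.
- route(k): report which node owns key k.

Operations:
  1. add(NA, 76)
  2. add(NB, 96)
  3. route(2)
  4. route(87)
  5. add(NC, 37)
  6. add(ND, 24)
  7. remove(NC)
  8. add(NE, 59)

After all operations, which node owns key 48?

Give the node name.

Op 1: add NA@76 -> ring=[76:NA]
Op 2: add NB@96 -> ring=[76:NA,96:NB]
Op 3: route key 2: smallest pos >= 2 is 76 -> NA
Op 4: route key 87: smallest pos >= 87 is 96 -> NB
Op 5: add NC@37 -> ring=[37:NC,76:NA,96:NB]
Op 6: add ND@24 -> ring=[24:ND,37:NC,76:NA,96:NB]
Op 7: remove NC -> ring=[24:ND,76:NA,96:NB]
Op 8: add NE@59 -> ring=[24:ND,59:NE,76:NA,96:NB]
Final route key 48: smallest pos >= 48 is 59 -> NE

Answer: NE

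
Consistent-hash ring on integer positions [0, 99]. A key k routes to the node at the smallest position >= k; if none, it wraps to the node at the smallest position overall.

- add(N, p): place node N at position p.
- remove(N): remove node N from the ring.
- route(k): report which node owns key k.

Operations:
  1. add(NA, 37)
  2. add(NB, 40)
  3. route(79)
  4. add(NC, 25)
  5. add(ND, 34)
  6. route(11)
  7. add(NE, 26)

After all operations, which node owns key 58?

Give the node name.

Op 1: add NA@37 -> ring=[37:NA]
Op 2: add NB@40 -> ring=[37:NA,40:NB]
Op 3: route key 79: none >= 79, wrap to smallest pos 37 -> NA
Op 4: add NC@25 -> ring=[25:NC,37:NA,40:NB]
Op 5: add ND@34 -> ring=[25:NC,34:ND,37:NA,40:NB]
Op 6: route key 11: smallest pos >= 11 is 25 -> NC
Op 7: add NE@26 -> ring=[25:NC,26:NE,34:ND,37:NA,40:NB]
Final route key 58: none >= 58, wrap to smallest pos 25 -> NC

Answer: NC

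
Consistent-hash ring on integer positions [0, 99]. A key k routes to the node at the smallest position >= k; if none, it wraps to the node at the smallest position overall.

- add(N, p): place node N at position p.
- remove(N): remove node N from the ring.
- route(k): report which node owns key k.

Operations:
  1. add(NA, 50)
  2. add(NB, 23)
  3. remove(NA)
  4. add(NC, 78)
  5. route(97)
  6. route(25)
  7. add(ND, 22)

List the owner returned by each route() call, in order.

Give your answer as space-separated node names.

Op 1: add NA@50 -> ring=[50:NA]
Op 2: add NB@23 -> ring=[23:NB,50:NA]
Op 3: remove NA -> ring=[23:NB]
Op 4: add NC@78 -> ring=[23:NB,78:NC]
Op 5: route key 97: none >= 97, wrap to smallest pos 23 -> NB
Op 6: route key 25: smallest pos >= 25 is 78 -> NC
Op 7: add ND@22 -> ring=[22:ND,23:NB,78:NC]

Answer: NB NC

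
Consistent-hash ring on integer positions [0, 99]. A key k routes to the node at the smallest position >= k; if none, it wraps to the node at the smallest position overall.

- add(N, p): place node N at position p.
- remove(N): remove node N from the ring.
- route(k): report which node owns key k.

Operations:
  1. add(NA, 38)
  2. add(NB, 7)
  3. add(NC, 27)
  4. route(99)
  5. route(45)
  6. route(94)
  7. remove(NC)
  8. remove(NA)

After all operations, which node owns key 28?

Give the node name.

Op 1: add NA@38 -> ring=[38:NA]
Op 2: add NB@7 -> ring=[7:NB,38:NA]
Op 3: add NC@27 -> ring=[7:NB,27:NC,38:NA]
Op 4: route key 99: none >= 99, wrap to smallest pos 7 -> NB
Op 5: route key 45: none >= 45, wrap to smallest pos 7 -> NB
Op 6: route key 94: none >= 94, wrap to smallest pos 7 -> NB
Op 7: remove NC -> ring=[7:NB,38:NA]
Op 8: remove NA -> ring=[7:NB]
Final route key 28: none >= 28, wrap to smallest pos 7 -> NB

Answer: NB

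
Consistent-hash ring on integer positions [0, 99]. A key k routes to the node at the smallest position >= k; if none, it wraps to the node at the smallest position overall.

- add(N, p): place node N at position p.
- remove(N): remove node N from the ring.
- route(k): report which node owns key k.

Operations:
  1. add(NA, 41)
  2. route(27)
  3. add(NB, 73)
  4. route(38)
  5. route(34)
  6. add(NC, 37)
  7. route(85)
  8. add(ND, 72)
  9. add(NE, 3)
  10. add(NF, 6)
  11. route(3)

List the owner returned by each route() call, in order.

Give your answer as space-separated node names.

Op 1: add NA@41 -> ring=[41:NA]
Op 2: route key 27: smallest pos >= 27 is 41 -> NA
Op 3: add NB@73 -> ring=[41:NA,73:NB]
Op 4: route key 38: smallest pos >= 38 is 41 -> NA
Op 5: route key 34: smallest pos >= 34 is 41 -> NA
Op 6: add NC@37 -> ring=[37:NC,41:NA,73:NB]
Op 7: route key 85: none >= 85, wrap to smallest pos 37 -> NC
Op 8: add ND@72 -> ring=[37:NC,41:NA,72:ND,73:NB]
Op 9: add NE@3 -> ring=[3:NE,37:NC,41:NA,72:ND,73:NB]
Op 10: add NF@6 -> ring=[3:NE,6:NF,37:NC,41:NA,72:ND,73:NB]
Op 11: route key 3: smallest pos >= 3 is 3 -> NE

Answer: NA NA NA NC NE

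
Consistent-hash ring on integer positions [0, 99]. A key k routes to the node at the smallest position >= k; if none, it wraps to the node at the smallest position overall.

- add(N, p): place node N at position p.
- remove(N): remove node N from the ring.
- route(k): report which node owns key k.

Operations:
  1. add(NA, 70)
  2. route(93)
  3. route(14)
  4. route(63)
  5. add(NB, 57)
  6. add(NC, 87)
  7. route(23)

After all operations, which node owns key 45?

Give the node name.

Op 1: add NA@70 -> ring=[70:NA]
Op 2: route key 93: none >= 93, wrap to smallest pos 70 -> NA
Op 3: route key 14: smallest pos >= 14 is 70 -> NA
Op 4: route key 63: smallest pos >= 63 is 70 -> NA
Op 5: add NB@57 -> ring=[57:NB,70:NA]
Op 6: add NC@87 -> ring=[57:NB,70:NA,87:NC]
Op 7: route key 23: smallest pos >= 23 is 57 -> NB
Final route key 45: smallest pos >= 45 is 57 -> NB

Answer: NB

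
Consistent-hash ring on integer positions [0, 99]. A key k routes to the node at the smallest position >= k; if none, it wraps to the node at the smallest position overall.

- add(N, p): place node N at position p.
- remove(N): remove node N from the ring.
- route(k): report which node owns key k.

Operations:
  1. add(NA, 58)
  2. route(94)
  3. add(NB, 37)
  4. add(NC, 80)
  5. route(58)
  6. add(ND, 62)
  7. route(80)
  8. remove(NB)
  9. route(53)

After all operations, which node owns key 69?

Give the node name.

Answer: NC

Derivation:
Op 1: add NA@58 -> ring=[58:NA]
Op 2: route key 94: none >= 94, wrap to smallest pos 58 -> NA
Op 3: add NB@37 -> ring=[37:NB,58:NA]
Op 4: add NC@80 -> ring=[37:NB,58:NA,80:NC]
Op 5: route key 58: smallest pos >= 58 is 58 -> NA
Op 6: add ND@62 -> ring=[37:NB,58:NA,62:ND,80:NC]
Op 7: route key 80: smallest pos >= 80 is 80 -> NC
Op 8: remove NB -> ring=[58:NA,62:ND,80:NC]
Op 9: route key 53: smallest pos >= 53 is 58 -> NA
Final route key 69: smallest pos >= 69 is 80 -> NC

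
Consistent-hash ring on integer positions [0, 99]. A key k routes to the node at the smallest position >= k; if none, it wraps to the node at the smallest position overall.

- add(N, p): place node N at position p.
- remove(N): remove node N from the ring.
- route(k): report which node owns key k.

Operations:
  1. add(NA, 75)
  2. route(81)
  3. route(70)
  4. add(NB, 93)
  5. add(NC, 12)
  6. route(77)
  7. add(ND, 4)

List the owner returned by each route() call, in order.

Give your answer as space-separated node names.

Op 1: add NA@75 -> ring=[75:NA]
Op 2: route key 81: none >= 81, wrap to smallest pos 75 -> NA
Op 3: route key 70: smallest pos >= 70 is 75 -> NA
Op 4: add NB@93 -> ring=[75:NA,93:NB]
Op 5: add NC@12 -> ring=[12:NC,75:NA,93:NB]
Op 6: route key 77: smallest pos >= 77 is 93 -> NB
Op 7: add ND@4 -> ring=[4:ND,12:NC,75:NA,93:NB]

Answer: NA NA NB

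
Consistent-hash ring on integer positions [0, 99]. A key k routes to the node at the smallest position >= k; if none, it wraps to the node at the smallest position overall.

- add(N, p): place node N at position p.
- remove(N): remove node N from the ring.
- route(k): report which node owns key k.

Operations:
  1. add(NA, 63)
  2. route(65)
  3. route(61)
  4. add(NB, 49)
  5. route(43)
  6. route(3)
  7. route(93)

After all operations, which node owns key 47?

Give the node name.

Answer: NB

Derivation:
Op 1: add NA@63 -> ring=[63:NA]
Op 2: route key 65: none >= 65, wrap to smallest pos 63 -> NA
Op 3: route key 61: smallest pos >= 61 is 63 -> NA
Op 4: add NB@49 -> ring=[49:NB,63:NA]
Op 5: route key 43: smallest pos >= 43 is 49 -> NB
Op 6: route key 3: smallest pos >= 3 is 49 -> NB
Op 7: route key 93: none >= 93, wrap to smallest pos 49 -> NB
Final route key 47: smallest pos >= 47 is 49 -> NB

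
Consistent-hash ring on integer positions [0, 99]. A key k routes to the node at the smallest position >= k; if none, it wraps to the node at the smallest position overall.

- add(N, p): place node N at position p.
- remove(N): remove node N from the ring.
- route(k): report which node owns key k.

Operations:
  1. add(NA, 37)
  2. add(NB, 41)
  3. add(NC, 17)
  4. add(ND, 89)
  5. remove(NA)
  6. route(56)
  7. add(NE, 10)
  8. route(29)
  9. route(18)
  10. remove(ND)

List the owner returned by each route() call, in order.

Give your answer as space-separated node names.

Op 1: add NA@37 -> ring=[37:NA]
Op 2: add NB@41 -> ring=[37:NA,41:NB]
Op 3: add NC@17 -> ring=[17:NC,37:NA,41:NB]
Op 4: add ND@89 -> ring=[17:NC,37:NA,41:NB,89:ND]
Op 5: remove NA -> ring=[17:NC,41:NB,89:ND]
Op 6: route key 56: smallest pos >= 56 is 89 -> ND
Op 7: add NE@10 -> ring=[10:NE,17:NC,41:NB,89:ND]
Op 8: route key 29: smallest pos >= 29 is 41 -> NB
Op 9: route key 18: smallest pos >= 18 is 41 -> NB
Op 10: remove ND -> ring=[10:NE,17:NC,41:NB]

Answer: ND NB NB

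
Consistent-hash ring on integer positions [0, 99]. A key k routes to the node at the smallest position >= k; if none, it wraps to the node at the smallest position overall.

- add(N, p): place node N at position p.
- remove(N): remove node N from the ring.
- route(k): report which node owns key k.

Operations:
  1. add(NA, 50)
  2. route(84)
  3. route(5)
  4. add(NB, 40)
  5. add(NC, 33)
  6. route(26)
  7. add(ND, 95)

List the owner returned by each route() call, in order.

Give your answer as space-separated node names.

Answer: NA NA NC

Derivation:
Op 1: add NA@50 -> ring=[50:NA]
Op 2: route key 84: none >= 84, wrap to smallest pos 50 -> NA
Op 3: route key 5: smallest pos >= 5 is 50 -> NA
Op 4: add NB@40 -> ring=[40:NB,50:NA]
Op 5: add NC@33 -> ring=[33:NC,40:NB,50:NA]
Op 6: route key 26: smallest pos >= 26 is 33 -> NC
Op 7: add ND@95 -> ring=[33:NC,40:NB,50:NA,95:ND]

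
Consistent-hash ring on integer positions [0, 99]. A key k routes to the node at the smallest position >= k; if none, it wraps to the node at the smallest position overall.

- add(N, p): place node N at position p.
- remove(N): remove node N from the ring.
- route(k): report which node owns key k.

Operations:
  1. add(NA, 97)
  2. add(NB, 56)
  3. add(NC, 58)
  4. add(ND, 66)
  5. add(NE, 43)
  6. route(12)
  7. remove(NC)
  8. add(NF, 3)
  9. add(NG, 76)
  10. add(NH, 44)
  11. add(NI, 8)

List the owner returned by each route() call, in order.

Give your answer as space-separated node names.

Answer: NE

Derivation:
Op 1: add NA@97 -> ring=[97:NA]
Op 2: add NB@56 -> ring=[56:NB,97:NA]
Op 3: add NC@58 -> ring=[56:NB,58:NC,97:NA]
Op 4: add ND@66 -> ring=[56:NB,58:NC,66:ND,97:NA]
Op 5: add NE@43 -> ring=[43:NE,56:NB,58:NC,66:ND,97:NA]
Op 6: route key 12: smallest pos >= 12 is 43 -> NE
Op 7: remove NC -> ring=[43:NE,56:NB,66:ND,97:NA]
Op 8: add NF@3 -> ring=[3:NF,43:NE,56:NB,66:ND,97:NA]
Op 9: add NG@76 -> ring=[3:NF,43:NE,56:NB,66:ND,76:NG,97:NA]
Op 10: add NH@44 -> ring=[3:NF,43:NE,44:NH,56:NB,66:ND,76:NG,97:NA]
Op 11: add NI@8 -> ring=[3:NF,8:NI,43:NE,44:NH,56:NB,66:ND,76:NG,97:NA]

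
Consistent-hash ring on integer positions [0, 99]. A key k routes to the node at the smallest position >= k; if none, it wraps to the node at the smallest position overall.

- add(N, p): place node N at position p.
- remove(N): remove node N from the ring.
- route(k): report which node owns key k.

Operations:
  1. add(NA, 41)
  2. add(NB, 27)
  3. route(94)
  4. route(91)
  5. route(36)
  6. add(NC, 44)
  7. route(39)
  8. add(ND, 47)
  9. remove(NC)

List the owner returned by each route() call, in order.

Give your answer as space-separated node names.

Op 1: add NA@41 -> ring=[41:NA]
Op 2: add NB@27 -> ring=[27:NB,41:NA]
Op 3: route key 94: none >= 94, wrap to smallest pos 27 -> NB
Op 4: route key 91: none >= 91, wrap to smallest pos 27 -> NB
Op 5: route key 36: smallest pos >= 36 is 41 -> NA
Op 6: add NC@44 -> ring=[27:NB,41:NA,44:NC]
Op 7: route key 39: smallest pos >= 39 is 41 -> NA
Op 8: add ND@47 -> ring=[27:NB,41:NA,44:NC,47:ND]
Op 9: remove NC -> ring=[27:NB,41:NA,47:ND]

Answer: NB NB NA NA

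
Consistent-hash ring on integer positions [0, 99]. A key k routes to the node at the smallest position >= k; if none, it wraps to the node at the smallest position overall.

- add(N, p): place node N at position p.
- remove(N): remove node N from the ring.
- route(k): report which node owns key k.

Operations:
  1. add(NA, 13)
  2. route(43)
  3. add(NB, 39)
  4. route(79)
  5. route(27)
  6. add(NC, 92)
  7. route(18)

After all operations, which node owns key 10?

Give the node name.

Answer: NA

Derivation:
Op 1: add NA@13 -> ring=[13:NA]
Op 2: route key 43: none >= 43, wrap to smallest pos 13 -> NA
Op 3: add NB@39 -> ring=[13:NA,39:NB]
Op 4: route key 79: none >= 79, wrap to smallest pos 13 -> NA
Op 5: route key 27: smallest pos >= 27 is 39 -> NB
Op 6: add NC@92 -> ring=[13:NA,39:NB,92:NC]
Op 7: route key 18: smallest pos >= 18 is 39 -> NB
Final route key 10: smallest pos >= 10 is 13 -> NA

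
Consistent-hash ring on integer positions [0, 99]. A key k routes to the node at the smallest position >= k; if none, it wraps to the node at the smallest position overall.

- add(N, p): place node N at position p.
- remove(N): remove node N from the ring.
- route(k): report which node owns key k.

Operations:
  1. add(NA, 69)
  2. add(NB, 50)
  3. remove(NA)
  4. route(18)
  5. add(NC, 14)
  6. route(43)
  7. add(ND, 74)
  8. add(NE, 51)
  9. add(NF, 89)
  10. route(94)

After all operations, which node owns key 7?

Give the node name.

Op 1: add NA@69 -> ring=[69:NA]
Op 2: add NB@50 -> ring=[50:NB,69:NA]
Op 3: remove NA -> ring=[50:NB]
Op 4: route key 18: smallest pos >= 18 is 50 -> NB
Op 5: add NC@14 -> ring=[14:NC,50:NB]
Op 6: route key 43: smallest pos >= 43 is 50 -> NB
Op 7: add ND@74 -> ring=[14:NC,50:NB,74:ND]
Op 8: add NE@51 -> ring=[14:NC,50:NB,51:NE,74:ND]
Op 9: add NF@89 -> ring=[14:NC,50:NB,51:NE,74:ND,89:NF]
Op 10: route key 94: none >= 94, wrap to smallest pos 14 -> NC
Final route key 7: smallest pos >= 7 is 14 -> NC

Answer: NC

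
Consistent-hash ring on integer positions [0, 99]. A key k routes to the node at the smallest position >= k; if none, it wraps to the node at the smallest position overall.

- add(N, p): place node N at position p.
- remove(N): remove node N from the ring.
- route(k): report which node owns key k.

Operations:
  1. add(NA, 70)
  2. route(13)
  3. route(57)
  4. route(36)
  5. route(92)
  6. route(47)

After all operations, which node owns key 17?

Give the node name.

Op 1: add NA@70 -> ring=[70:NA]
Op 2: route key 13: smallest pos >= 13 is 70 -> NA
Op 3: route key 57: smallest pos >= 57 is 70 -> NA
Op 4: route key 36: smallest pos >= 36 is 70 -> NA
Op 5: route key 92: none >= 92, wrap to smallest pos 70 -> NA
Op 6: route key 47: smallest pos >= 47 is 70 -> NA
Final route key 17: smallest pos >= 17 is 70 -> NA

Answer: NA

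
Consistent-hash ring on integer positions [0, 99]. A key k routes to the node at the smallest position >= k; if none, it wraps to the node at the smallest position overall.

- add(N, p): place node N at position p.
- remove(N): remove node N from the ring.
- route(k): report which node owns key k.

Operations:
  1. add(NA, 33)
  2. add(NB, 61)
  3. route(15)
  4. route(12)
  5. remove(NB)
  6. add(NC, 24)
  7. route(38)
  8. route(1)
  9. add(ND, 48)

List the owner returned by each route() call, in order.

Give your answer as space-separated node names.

Answer: NA NA NC NC

Derivation:
Op 1: add NA@33 -> ring=[33:NA]
Op 2: add NB@61 -> ring=[33:NA,61:NB]
Op 3: route key 15: smallest pos >= 15 is 33 -> NA
Op 4: route key 12: smallest pos >= 12 is 33 -> NA
Op 5: remove NB -> ring=[33:NA]
Op 6: add NC@24 -> ring=[24:NC,33:NA]
Op 7: route key 38: none >= 38, wrap to smallest pos 24 -> NC
Op 8: route key 1: smallest pos >= 1 is 24 -> NC
Op 9: add ND@48 -> ring=[24:NC,33:NA,48:ND]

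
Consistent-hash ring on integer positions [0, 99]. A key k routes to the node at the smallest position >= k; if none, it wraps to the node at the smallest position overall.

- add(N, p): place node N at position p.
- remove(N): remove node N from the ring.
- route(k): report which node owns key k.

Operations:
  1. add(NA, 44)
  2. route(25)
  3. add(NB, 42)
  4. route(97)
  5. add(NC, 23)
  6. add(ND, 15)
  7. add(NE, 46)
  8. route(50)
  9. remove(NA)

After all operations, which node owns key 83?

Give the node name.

Op 1: add NA@44 -> ring=[44:NA]
Op 2: route key 25: smallest pos >= 25 is 44 -> NA
Op 3: add NB@42 -> ring=[42:NB,44:NA]
Op 4: route key 97: none >= 97, wrap to smallest pos 42 -> NB
Op 5: add NC@23 -> ring=[23:NC,42:NB,44:NA]
Op 6: add ND@15 -> ring=[15:ND,23:NC,42:NB,44:NA]
Op 7: add NE@46 -> ring=[15:ND,23:NC,42:NB,44:NA,46:NE]
Op 8: route key 50: none >= 50, wrap to smallest pos 15 -> ND
Op 9: remove NA -> ring=[15:ND,23:NC,42:NB,46:NE]
Final route key 83: none >= 83, wrap to smallest pos 15 -> ND

Answer: ND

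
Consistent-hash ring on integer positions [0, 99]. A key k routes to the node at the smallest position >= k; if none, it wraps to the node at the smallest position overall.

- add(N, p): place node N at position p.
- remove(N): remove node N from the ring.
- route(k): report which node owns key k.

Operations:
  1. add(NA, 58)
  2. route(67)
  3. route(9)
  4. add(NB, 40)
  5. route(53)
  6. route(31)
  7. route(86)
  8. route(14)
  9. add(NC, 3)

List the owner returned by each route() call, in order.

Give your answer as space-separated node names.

Op 1: add NA@58 -> ring=[58:NA]
Op 2: route key 67: none >= 67, wrap to smallest pos 58 -> NA
Op 3: route key 9: smallest pos >= 9 is 58 -> NA
Op 4: add NB@40 -> ring=[40:NB,58:NA]
Op 5: route key 53: smallest pos >= 53 is 58 -> NA
Op 6: route key 31: smallest pos >= 31 is 40 -> NB
Op 7: route key 86: none >= 86, wrap to smallest pos 40 -> NB
Op 8: route key 14: smallest pos >= 14 is 40 -> NB
Op 9: add NC@3 -> ring=[3:NC,40:NB,58:NA]

Answer: NA NA NA NB NB NB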